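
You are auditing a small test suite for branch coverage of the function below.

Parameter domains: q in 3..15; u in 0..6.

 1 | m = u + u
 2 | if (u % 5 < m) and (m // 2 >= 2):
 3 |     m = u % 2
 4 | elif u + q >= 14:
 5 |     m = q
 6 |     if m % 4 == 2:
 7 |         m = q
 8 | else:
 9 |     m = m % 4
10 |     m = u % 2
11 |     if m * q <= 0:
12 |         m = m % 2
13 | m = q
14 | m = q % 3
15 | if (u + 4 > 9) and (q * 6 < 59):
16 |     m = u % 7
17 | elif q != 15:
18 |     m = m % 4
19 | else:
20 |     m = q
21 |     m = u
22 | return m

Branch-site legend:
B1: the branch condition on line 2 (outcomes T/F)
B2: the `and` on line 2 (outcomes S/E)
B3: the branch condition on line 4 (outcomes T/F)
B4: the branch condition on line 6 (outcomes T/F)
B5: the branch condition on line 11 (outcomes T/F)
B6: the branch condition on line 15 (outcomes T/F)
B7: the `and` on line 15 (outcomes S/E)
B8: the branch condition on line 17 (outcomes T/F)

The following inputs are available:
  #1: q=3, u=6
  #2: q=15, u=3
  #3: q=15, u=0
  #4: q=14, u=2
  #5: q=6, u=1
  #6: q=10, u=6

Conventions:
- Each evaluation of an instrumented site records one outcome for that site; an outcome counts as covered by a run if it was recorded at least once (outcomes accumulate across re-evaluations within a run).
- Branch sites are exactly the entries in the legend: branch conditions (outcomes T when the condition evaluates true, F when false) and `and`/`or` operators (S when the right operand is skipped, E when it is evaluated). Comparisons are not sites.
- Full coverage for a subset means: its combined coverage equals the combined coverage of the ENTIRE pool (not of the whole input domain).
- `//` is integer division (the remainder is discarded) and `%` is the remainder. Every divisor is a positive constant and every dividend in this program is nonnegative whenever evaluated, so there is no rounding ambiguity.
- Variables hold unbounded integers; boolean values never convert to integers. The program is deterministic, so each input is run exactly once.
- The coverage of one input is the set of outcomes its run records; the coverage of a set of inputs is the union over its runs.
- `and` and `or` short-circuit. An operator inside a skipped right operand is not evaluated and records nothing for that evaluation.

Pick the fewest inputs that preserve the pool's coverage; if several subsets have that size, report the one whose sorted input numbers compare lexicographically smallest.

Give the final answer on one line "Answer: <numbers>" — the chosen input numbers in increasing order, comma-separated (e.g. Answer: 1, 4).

input #1 (q=3, u=6): covers B1=T, B2=E, B6=T, B7=E
input #2 (q=15, u=3): covers B1=T, B2=E, B6=F, B7=S, B8=F
input #3 (q=15, u=0): covers B1=F, B2=S, B3=T, B4=F, B6=F, B7=S, B8=F
input #4 (q=14, u=2): covers B1=T, B2=E, B6=F, B7=S, B8=T
input #5 (q=6, u=1): covers B1=F, B2=E, B3=F, B5=F, B6=F, B7=S, B8=T
input #6 (q=10, u=6): covers B1=T, B2=E, B6=F, B7=E, B8=T
pool-wide coverage (14 outcomes): B1=T, B1=F, B2=S, B2=E, B3=T, B3=F, B4=F, B5=F, B6=T, B6=F, B7=S, B7=E, B8=T, B8=F
every size-1 subset falls short of the 14 outcomes (best: 7/14)
every size-2 subset falls short of the 14 outcomes (best: 11/14)
the canonical winner is {1, 3, 5}: size 3, full 14-outcome coverage, earliest index list among size-3 covers

Answer: 1, 3, 5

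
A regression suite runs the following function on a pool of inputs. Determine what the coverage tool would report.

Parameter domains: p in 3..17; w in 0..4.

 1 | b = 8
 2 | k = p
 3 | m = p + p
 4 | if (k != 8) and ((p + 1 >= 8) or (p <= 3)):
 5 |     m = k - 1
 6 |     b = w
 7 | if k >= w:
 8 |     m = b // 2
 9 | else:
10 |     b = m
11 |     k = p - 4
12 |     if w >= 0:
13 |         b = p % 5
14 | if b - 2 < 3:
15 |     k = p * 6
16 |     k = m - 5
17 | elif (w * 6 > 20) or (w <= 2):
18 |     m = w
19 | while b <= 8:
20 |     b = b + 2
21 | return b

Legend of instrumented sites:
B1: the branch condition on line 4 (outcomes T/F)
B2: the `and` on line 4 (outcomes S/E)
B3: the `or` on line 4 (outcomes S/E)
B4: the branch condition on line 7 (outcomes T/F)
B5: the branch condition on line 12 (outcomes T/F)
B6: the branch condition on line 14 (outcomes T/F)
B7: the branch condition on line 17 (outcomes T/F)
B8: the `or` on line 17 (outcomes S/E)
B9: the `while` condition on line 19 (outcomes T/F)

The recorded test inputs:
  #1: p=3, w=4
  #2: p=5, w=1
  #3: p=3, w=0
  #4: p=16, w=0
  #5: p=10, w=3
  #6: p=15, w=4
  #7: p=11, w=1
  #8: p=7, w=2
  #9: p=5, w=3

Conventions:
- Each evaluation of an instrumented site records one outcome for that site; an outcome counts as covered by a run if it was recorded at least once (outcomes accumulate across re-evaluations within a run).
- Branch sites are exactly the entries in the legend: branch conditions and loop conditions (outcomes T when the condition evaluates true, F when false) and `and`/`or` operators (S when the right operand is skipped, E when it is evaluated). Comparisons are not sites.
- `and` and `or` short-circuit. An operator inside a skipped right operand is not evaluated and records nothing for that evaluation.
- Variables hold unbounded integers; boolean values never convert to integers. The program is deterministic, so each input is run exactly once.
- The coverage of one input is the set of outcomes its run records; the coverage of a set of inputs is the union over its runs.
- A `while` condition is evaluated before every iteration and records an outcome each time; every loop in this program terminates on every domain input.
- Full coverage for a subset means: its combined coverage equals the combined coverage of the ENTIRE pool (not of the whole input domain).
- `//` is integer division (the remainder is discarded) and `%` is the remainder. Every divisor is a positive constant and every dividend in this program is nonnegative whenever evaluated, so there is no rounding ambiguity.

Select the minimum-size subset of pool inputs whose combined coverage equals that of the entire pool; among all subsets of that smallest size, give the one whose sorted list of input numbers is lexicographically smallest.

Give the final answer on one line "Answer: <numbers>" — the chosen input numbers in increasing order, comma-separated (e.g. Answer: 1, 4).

#1 (p=3, w=4) -> B2->E, B3->E, B1->T, B4->F, B5->T, B6->T, B9->T, B9->T, B9->T, B9->F; covered: B1=T, B2=E, B3=E, B4=F, B5=T, B6=T, B9=T, B9=F
#2 (p=5, w=1) -> B2->E, B3->E, B1->F, B4->T, B6->F, B8->E, B7->T, B9->T, B9->F; covered: B1=F, B2=E, B3=E, B4=T, B6=F, B7=T, B8=E, B9=T, B9=F
#3 (p=3, w=0) -> B2->E, B3->E, B1->T, B4->T, B6->T, B9->T, B9->T, B9->T, B9->T, B9->T, B9->F; covered: B1=T, B2=E, B3=E, B4=T, B6=T, B9=T, B9=F
#4 (p=16, w=0) -> B2->E, B3->S, B1->T, B4->T, B6->T, B9->T, B9->T, B9->T, B9->T, B9->T, B9->F; covered: B1=T, B2=E, B3=S, B4=T, B6=T, B9=T, B9=F
#5 (p=10, w=3) -> B2->E, B3->S, B1->T, B4->T, B6->T, B9->T, B9->T, B9->T, B9->F; covered: B1=T, B2=E, B3=S, B4=T, B6=T, B9=T, B9=F
#6 (p=15, w=4) -> B2->E, B3->S, B1->T, B4->T, B6->T, B9->T, B9->T, B9->T, B9->F; covered: B1=T, B2=E, B3=S, B4=T, B6=T, B9=T, B9=F
#7 (p=11, w=1) -> B2->E, B3->S, B1->T, B4->T, B6->T, B9->T, B9->T, B9->T, B9->T, B9->F; covered: B1=T, B2=E, B3=S, B4=T, B6=T, B9=T, B9=F
#8 (p=7, w=2) -> B2->E, B3->S, B1->T, B4->T, B6->T, B9->T, B9->T, B9->T, B9->T, B9->F; covered: B1=T, B2=E, B3=S, B4=T, B6=T, B9=T, B9=F
#9 (p=5, w=3) -> B2->E, B3->E, B1->F, B4->T, B6->F, B8->E, B7->F, B9->T, B9->F; covered: B1=F, B2=E, B3=E, B4=T, B6=F, B7=F, B8=E, B9=T, B9=F
together the pool reaches 15 outcomes: B1=T, B1=F, B2=E, B3=S, B3=E, B4=T, B4=F, B5=T, B6=T, B6=F, B7=T, B7=F, B8=E, B9=T, B9=F
checked all size-1 subsets: none covers 15 outcomes (max 9/15)
checked all size-2 subsets: none covers 15 outcomes (max 13/15)
checked all size-3 subsets: none covers 15 outcomes (max 14/15)
at size 4, {1, 2, 4, 9} reaches all 15 outcomes; every lexicographically earlier size-4 subset fails

Answer: 1, 2, 4, 9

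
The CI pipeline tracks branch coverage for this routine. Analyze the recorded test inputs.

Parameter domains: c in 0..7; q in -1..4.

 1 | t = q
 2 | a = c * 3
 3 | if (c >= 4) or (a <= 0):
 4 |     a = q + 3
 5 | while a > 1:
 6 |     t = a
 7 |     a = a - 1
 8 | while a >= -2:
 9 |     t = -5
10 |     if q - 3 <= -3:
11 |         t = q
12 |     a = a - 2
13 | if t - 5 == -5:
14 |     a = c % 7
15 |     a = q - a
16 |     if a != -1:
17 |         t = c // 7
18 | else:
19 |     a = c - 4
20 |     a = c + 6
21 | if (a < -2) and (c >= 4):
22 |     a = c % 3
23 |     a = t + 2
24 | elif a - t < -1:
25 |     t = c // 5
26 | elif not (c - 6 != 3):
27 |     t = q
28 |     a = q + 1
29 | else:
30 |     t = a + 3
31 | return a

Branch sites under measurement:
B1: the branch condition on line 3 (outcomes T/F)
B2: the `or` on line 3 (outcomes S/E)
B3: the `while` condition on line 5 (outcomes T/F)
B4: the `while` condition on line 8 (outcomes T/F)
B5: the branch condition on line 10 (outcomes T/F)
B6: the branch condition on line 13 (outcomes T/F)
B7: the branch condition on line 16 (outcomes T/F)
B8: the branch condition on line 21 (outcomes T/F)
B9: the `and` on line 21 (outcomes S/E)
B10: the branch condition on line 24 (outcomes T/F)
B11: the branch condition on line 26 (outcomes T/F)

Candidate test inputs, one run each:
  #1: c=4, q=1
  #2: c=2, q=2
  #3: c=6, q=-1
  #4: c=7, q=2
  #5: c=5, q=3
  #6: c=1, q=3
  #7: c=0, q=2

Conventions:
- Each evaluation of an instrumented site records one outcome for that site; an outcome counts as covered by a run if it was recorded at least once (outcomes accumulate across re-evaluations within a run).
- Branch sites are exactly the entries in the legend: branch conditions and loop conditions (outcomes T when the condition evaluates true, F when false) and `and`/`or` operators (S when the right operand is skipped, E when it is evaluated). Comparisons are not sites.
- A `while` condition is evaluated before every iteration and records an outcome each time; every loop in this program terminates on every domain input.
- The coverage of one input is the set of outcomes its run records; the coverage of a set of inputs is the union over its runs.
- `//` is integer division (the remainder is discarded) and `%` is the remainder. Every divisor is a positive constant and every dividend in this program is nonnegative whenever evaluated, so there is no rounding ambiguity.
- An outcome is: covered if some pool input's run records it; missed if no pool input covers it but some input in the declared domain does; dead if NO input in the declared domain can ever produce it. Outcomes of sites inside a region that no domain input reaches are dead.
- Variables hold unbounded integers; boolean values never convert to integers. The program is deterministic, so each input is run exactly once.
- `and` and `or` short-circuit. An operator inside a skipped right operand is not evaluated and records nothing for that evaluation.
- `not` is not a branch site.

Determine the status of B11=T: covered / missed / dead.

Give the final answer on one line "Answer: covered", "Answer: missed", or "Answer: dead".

no pool input records B11=T
checking all 48 inputs in the declared domain: B11=T is never recorded -> dead

Answer: dead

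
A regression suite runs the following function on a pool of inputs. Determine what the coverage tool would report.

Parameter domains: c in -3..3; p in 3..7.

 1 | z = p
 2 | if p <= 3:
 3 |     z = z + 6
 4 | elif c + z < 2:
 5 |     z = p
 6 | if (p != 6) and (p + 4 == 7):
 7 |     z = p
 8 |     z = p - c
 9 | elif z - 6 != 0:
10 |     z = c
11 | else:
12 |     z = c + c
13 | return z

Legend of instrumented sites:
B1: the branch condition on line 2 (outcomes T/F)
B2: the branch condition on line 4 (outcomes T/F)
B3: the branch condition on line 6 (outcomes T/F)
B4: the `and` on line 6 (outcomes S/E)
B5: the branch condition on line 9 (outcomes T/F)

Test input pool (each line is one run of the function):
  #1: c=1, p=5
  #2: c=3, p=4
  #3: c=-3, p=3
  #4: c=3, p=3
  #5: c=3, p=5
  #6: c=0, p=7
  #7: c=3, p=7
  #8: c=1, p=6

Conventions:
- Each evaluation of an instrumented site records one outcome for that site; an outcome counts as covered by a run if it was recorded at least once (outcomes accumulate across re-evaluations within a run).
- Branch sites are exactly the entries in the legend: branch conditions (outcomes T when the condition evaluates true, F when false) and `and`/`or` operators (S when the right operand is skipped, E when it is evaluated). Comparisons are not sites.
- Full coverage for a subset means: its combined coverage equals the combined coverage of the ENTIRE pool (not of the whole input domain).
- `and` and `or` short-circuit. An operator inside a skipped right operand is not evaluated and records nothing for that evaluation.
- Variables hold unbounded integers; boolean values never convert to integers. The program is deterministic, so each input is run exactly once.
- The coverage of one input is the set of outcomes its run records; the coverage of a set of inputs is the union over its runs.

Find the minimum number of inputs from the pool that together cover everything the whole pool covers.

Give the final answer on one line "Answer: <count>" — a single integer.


input #1 (c=1, p=5): events B1->F, B2->F, B4->E, B3->F, B5->T; covers B1=F, B2=F, B3=F, B4=E, B5=T
input #2 (c=3, p=4): events B1->F, B2->F, B4->E, B3->F, B5->T; covers B1=F, B2=F, B3=F, B4=E, B5=T
input #3 (c=-3, p=3): events B1->T, B4->E, B3->T; covers B1=T, B3=T, B4=E
input #4 (c=3, p=3): events B1->T, B4->E, B3->T; covers B1=T, B3=T, B4=E
input #5 (c=3, p=5): events B1->F, B2->F, B4->E, B3->F, B5->T; covers B1=F, B2=F, B3=F, B4=E, B5=T
input #6 (c=0, p=7): events B1->F, B2->F, B4->E, B3->F, B5->T; covers B1=F, B2=F, B3=F, B4=E, B5=T
input #7 (c=3, p=7): events B1->F, B2->F, B4->E, B3->F, B5->T; covers B1=F, B2=F, B3=F, B4=E, B5=T
input #8 (c=1, p=6): events B1->F, B2->F, B4->S, B3->F, B5->F; covers B1=F, B2=F, B3=F, B4=S, B5=F
together the pool reaches 9 outcomes: B1=T, B1=F, B2=F, B3=T, B3=F, B4=S, B4=E, B5=T, B5=F
checked all size-1 subsets: none covers 9 outcomes (max 5/9)
checked all size-2 subsets: none covers 9 outcomes (max 8/9)
inputs {1, 3, 8} (size 3) cover everything; no size-3 subset with a lexicographically smaller index list covers all 9
Answer: 3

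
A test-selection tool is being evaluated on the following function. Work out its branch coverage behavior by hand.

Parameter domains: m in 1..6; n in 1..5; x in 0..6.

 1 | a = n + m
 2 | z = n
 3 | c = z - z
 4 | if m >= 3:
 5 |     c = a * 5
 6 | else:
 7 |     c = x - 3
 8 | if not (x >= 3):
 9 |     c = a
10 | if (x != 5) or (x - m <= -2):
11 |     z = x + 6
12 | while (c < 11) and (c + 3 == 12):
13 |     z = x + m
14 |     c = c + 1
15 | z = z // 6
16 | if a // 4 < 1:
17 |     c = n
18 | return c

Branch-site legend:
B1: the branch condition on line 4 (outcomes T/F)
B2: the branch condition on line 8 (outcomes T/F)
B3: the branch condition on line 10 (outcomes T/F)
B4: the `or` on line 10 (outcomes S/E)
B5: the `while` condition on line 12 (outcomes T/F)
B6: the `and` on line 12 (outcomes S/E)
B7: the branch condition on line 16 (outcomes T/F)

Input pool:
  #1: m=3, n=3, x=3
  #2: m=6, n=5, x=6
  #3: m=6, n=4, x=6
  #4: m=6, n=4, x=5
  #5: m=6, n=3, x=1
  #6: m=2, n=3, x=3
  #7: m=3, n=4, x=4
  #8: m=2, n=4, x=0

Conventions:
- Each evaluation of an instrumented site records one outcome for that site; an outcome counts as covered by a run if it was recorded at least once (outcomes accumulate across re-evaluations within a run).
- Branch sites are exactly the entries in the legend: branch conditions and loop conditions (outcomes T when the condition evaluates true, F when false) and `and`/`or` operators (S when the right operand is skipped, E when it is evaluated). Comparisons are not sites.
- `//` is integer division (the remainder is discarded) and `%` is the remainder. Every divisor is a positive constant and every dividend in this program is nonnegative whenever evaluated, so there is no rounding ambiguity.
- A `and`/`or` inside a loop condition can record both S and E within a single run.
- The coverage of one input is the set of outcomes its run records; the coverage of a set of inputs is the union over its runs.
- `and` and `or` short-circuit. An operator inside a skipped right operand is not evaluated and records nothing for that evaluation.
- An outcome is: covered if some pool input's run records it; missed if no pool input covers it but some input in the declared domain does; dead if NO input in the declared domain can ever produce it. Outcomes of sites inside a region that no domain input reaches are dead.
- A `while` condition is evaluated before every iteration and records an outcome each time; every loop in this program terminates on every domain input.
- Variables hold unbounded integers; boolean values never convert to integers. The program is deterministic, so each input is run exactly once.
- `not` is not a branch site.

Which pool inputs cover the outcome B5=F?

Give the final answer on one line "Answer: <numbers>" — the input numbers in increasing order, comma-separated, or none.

input #1 (m=3, n=3, x=3): hits B5=F
input #2 (m=6, n=5, x=6): hits B5=F
input #3 (m=6, n=4, x=6): hits B5=F
input #4 (m=6, n=4, x=5): hits B5=F
input #5 (m=6, n=3, x=1): hits B5=F
input #6 (m=2, n=3, x=3): hits B5=F
input #7 (m=3, n=4, x=4): hits B5=F
input #8 (m=2, n=4, x=0): hits B5=F

Answer: 1, 2, 3, 4, 5, 6, 7, 8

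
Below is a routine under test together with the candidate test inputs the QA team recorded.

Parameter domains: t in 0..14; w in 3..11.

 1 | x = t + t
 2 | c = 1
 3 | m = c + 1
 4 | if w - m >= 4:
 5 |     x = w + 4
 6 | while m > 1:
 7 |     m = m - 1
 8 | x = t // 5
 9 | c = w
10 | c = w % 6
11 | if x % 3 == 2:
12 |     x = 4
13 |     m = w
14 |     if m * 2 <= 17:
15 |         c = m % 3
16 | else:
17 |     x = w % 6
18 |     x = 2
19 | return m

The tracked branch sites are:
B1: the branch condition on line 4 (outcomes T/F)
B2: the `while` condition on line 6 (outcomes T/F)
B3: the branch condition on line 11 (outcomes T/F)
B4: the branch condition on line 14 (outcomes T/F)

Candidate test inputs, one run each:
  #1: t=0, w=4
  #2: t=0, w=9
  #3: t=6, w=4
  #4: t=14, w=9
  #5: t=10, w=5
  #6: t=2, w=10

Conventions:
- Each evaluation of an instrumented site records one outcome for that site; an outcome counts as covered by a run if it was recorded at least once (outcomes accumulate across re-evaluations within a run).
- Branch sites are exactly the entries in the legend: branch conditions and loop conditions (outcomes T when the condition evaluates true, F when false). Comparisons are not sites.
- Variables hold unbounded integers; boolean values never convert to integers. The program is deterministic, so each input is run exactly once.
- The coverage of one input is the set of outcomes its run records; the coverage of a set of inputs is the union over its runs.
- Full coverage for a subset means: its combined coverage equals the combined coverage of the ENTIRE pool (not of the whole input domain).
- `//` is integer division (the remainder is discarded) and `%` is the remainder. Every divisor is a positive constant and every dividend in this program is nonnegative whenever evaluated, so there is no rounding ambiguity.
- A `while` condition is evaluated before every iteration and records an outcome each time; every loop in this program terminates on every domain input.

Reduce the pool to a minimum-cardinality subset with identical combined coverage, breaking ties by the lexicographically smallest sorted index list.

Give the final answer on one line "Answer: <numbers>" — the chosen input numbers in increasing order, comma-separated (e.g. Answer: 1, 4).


input #1, t=0, w=4: events B1->F, B2->T, B2->F, B3->F; outcomes B1=F, B2=T, B2=F, B3=F
input #2, t=0, w=9: events B1->T, B2->T, B2->F, B3->F; outcomes B1=T, B2=T, B2=F, B3=F
input #3, t=6, w=4: events B1->F, B2->T, B2->F, B3->F; outcomes B1=F, B2=T, B2=F, B3=F
input #4, t=14, w=9: events B1->T, B2->T, B2->F, B3->T, B4->F; outcomes B1=T, B2=T, B2=F, B3=T, B4=F
input #5, t=10, w=5: events B1->F, B2->T, B2->F, B3->T, B4->T; outcomes B1=F, B2=T, B2=F, B3=T, B4=T
input #6, t=2, w=10: events B1->T, B2->T, B2->F, B3->F; outcomes B1=T, B2=T, B2=F, B3=F
together the pool reaches 8 outcomes: B1=T, B1=F, B2=T, B2=F, B3=T, B3=F, B4=T, B4=F
checked all size-1 subsets: none covers 8 outcomes (max 5/8)
checked all size-2 subsets: none covers 8 outcomes (max 7/8)
at size 3, {1, 4, 5} reaches all 8 outcomes; every lexicographically earlier size-3 subset fails
Answer: 1, 4, 5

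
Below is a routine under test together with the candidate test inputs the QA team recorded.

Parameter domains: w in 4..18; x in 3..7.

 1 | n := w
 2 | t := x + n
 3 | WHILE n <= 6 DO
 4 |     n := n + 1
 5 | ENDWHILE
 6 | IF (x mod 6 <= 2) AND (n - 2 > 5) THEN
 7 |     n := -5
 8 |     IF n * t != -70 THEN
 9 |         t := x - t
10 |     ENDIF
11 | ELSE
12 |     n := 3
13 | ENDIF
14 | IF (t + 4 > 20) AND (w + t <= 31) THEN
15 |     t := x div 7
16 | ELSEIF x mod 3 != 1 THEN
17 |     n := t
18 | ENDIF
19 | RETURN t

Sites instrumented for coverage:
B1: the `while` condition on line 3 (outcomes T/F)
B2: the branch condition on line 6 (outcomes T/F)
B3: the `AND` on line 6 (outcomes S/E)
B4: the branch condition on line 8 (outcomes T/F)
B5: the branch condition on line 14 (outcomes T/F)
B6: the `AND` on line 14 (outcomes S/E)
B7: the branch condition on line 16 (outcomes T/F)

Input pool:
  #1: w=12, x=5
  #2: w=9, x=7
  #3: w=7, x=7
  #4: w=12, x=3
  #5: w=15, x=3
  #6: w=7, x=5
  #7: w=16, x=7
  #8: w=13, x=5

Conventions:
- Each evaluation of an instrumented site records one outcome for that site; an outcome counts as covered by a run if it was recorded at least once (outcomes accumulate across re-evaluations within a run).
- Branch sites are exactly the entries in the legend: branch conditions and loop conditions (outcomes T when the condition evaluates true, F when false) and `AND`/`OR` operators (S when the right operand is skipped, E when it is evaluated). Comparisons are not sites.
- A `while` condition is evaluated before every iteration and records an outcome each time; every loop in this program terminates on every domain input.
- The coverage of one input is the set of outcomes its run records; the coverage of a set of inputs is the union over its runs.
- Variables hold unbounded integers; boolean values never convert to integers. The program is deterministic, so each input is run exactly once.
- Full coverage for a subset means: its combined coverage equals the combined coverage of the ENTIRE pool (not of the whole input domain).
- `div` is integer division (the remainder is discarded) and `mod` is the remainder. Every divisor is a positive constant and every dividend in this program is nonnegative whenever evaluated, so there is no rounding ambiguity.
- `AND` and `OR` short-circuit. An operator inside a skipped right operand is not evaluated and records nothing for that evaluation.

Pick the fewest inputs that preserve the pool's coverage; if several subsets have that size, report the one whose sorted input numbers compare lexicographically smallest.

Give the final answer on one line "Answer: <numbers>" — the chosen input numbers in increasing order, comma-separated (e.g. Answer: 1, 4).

run #1 (w=12, x=5) runs B1->F, B3->S, B2->F, B6->E, B5->T; records B1=F, B2=F, B3=S, B5=T, B6=E
run #2 (w=9, x=7) runs B1->F, B3->E, B2->T, B4->T, B6->S, B5->F, B7->F; records B1=F, B2=T, B3=E, B4=T, B5=F, B6=S, B7=F
run #3 (w=7, x=7) runs B1->F, B3->E, B2->F, B6->S, B5->F, B7->F; records B1=F, B2=F, B3=E, B5=F, B6=S, B7=F
run #4 (w=12, x=3) runs B1->F, B3->S, B2->F, B6->S, B5->F, B7->T; records B1=F, B2=F, B3=S, B5=F, B6=S, B7=T
run #5 (w=15, x=3) runs B1->F, B3->S, B2->F, B6->E, B5->F, B7->T; records B1=F, B2=F, B3=S, B5=F, B6=E, B7=T
run #6 (w=7, x=5) runs B1->F, B3->S, B2->F, B6->S, B5->F, B7->T; records B1=F, B2=F, B3=S, B5=F, B6=S, B7=T
run #7 (w=16, x=7) runs B1->F, B3->E, B2->T, B4->T, B6->S, B5->F, B7->F; records B1=F, B2=T, B3=E, B4=T, B5=F, B6=S, B7=F
run #8 (w=13, x=5) runs B1->F, B3->S, B2->F, B6->E, B5->T; records B1=F, B2=F, B3=S, B5=T, B6=E
union over all inputs: B1=F, B2=T, B2=F, B3=S, B3=E, B4=T, B5=T, B5=F, B6=S, B6=E, B7=T, B7=F (12 outcomes)
size 1 is not enough: best union over all size-1 subsets is 7/12
size 2 is not enough: best union over all size-2 subsets is 11/12
inputs {1, 2, 4} (size 3) cover everything; no size-3 subset with a lexicographically smaller index list covers all 12

Answer: 1, 2, 4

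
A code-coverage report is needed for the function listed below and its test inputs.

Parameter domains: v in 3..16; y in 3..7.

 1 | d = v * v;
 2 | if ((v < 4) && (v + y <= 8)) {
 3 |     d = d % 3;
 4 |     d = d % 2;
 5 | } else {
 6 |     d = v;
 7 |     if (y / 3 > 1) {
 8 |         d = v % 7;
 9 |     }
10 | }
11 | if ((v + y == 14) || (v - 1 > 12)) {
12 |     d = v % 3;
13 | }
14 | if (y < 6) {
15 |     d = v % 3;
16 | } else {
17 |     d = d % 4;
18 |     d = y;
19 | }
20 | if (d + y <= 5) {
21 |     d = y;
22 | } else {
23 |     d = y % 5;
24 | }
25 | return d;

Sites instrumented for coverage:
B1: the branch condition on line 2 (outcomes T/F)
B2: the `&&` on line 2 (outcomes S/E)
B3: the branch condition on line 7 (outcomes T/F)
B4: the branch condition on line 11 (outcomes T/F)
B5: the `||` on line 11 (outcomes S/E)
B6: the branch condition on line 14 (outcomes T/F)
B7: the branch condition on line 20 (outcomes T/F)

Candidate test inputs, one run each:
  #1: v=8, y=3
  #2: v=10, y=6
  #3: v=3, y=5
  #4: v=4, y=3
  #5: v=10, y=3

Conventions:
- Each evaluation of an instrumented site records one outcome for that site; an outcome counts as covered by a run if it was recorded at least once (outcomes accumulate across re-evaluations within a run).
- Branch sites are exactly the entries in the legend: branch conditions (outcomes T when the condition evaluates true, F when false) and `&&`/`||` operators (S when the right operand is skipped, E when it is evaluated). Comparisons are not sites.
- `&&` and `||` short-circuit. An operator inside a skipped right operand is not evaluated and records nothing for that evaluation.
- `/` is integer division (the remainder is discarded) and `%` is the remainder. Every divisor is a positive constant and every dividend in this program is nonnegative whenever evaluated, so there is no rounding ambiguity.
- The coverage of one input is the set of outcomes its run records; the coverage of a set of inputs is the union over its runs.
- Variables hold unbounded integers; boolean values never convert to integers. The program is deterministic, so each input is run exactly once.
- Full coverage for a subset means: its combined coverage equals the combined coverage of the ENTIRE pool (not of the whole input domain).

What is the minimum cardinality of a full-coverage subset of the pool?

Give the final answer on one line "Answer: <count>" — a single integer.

input #1 (v=8, y=3): covers B1=F, B2=S, B3=F, B4=F, B5=E, B6=T, B7=T
input #2 (v=10, y=6): covers B1=F, B2=S, B3=T, B4=F, B5=E, B6=F, B7=F
input #3 (v=3, y=5): covers B1=T, B2=E, B4=F, B5=E, B6=T, B7=T
input #4 (v=4, y=3): covers B1=F, B2=S, B3=F, B4=F, B5=E, B6=T, B7=T
input #5 (v=10, y=3): covers B1=F, B2=S, B3=F, B4=F, B5=E, B6=T, B7=T
pool-wide coverage (12 outcomes): B1=T, B1=F, B2=S, B2=E, B3=T, B3=F, B4=F, B5=E, B6=T, B6=F, B7=T, B7=F
size 1 is not enough: best union over all size-1 subsets is 7/12
size 2 is not enough: best union over all size-2 subsets is 11/12
the canonical winner is {1, 2, 3}: size 3, full 12-outcome coverage, earliest index list among size-3 covers

Answer: 3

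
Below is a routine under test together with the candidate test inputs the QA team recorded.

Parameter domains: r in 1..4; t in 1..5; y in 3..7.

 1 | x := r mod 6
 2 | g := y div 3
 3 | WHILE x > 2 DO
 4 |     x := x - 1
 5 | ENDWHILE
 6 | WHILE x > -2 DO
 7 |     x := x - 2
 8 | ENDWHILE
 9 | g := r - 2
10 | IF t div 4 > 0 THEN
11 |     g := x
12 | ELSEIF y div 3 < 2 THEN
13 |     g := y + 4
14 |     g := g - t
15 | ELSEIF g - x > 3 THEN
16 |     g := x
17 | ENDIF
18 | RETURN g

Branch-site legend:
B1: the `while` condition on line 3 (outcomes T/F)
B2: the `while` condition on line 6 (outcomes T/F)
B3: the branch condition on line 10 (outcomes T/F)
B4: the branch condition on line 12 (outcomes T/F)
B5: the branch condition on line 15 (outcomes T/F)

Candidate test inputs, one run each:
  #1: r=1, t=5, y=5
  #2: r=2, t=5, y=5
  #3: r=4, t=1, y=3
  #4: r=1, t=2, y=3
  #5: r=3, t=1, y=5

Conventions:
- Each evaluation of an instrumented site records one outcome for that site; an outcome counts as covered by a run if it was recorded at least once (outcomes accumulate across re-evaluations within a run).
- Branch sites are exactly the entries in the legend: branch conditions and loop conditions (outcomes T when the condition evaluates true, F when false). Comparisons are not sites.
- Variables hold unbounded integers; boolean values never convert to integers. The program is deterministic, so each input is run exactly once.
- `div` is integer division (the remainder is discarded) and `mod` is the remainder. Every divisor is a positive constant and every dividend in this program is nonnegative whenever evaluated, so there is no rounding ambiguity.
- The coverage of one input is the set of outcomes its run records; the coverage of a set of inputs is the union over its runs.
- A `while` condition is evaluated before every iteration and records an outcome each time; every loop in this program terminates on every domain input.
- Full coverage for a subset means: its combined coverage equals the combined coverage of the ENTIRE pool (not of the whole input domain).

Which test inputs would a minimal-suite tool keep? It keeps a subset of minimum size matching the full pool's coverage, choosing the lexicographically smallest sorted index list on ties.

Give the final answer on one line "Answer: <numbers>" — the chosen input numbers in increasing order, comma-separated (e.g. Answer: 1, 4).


input #1, r=1, t=5, y=5: events B1->F, B2->T, B2->T, B2->F, B3->T; outcomes B1=F, B2=T, B2=F, B3=T
input #2, r=2, t=5, y=5: events B1->F, B2->T, B2->T, B2->F, B3->T; outcomes B1=F, B2=T, B2=F, B3=T
input #3, r=4, t=1, y=3: events B1->T, B1->T, B1->F, B2->T, B2->T, B2->F, B3->F, B4->T; outcomes B1=T, B1=F, B2=T, B2=F, B3=F, B4=T
input #4, r=1, t=2, y=3: events B1->F, B2->T, B2->T, B2->F, B3->F, B4->T; outcomes B1=F, B2=T, B2=F, B3=F, B4=T
input #5, r=3, t=1, y=5: events B1->T, B1->F, B2->T, B2->T, B2->F, B3->F, B4->T; outcomes B1=T, B1=F, B2=T, B2=F, B3=F, B4=T
together the pool reaches 7 outcomes: B1=T, B1=F, B2=T, B2=F, B3=T, B3=F, B4=T
every size-1 subset falls short of the 7 outcomes (best: 6/7)
size 2: inputs {1, 3} cover all 7 outcomes, and no lexicographically smaller subset of this size does
Answer: 1, 3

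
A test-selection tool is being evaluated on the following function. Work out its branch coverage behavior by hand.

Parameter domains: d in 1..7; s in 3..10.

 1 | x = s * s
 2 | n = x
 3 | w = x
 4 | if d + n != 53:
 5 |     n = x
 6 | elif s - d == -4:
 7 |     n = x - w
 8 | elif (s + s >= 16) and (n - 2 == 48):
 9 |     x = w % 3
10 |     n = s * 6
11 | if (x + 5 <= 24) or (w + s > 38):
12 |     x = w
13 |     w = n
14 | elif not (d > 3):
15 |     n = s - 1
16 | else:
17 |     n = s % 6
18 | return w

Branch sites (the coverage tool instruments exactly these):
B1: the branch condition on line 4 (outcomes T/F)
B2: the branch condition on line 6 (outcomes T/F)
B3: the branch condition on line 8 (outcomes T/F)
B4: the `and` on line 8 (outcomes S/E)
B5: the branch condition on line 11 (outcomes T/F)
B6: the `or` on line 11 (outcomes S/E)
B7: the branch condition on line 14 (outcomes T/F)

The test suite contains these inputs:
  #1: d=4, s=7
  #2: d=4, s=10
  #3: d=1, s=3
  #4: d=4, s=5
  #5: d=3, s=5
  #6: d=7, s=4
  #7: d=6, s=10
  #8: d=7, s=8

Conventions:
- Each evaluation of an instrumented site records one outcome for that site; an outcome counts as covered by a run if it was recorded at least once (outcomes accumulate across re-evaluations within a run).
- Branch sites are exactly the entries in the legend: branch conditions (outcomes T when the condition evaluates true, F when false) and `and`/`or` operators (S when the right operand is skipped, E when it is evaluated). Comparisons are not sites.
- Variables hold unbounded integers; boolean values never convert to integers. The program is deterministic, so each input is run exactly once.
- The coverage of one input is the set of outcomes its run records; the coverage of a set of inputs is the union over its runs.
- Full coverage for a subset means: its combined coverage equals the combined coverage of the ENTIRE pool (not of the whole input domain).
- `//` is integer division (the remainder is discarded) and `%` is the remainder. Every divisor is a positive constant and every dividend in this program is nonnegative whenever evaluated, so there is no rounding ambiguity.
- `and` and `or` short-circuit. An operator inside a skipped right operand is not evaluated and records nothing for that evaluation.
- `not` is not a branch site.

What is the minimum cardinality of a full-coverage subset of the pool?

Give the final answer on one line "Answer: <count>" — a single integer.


run #1 (d=4, s=7) records B1=F, B2=F, B3=F, B4=S, B5=T, B6=E
run #2 (d=4, s=10) records B1=T, B5=T, B6=E
run #3 (d=1, s=3) records B1=T, B5=T, B6=S
run #4 (d=4, s=5) records B1=T, B5=F, B6=E, B7=F
run #5 (d=3, s=5) records B1=T, B5=F, B6=E, B7=T
run #6 (d=7, s=4) records B1=T, B5=T, B6=S
run #7 (d=6, s=10) records B1=T, B5=T, B6=E
run #8 (d=7, s=8) records B1=T, B5=T, B6=E
union over all inputs: B1=T, B1=F, B2=F, B3=F, B4=S, B5=T, B5=F, B6=S, B6=E, B7=T, B7=F (11 outcomes)
checked all size-1 subsets: none covers 11 outcomes (max 6/11)
checked all size-2 subsets: none covers 11 outcomes (max 9/11)
checked all size-3 subsets: none covers 11 outcomes (max 10/11)
inputs {1, 3, 4, 5} (size 4) cover everything; no size-4 subset with a lexicographically smaller index list covers all 11
Answer: 4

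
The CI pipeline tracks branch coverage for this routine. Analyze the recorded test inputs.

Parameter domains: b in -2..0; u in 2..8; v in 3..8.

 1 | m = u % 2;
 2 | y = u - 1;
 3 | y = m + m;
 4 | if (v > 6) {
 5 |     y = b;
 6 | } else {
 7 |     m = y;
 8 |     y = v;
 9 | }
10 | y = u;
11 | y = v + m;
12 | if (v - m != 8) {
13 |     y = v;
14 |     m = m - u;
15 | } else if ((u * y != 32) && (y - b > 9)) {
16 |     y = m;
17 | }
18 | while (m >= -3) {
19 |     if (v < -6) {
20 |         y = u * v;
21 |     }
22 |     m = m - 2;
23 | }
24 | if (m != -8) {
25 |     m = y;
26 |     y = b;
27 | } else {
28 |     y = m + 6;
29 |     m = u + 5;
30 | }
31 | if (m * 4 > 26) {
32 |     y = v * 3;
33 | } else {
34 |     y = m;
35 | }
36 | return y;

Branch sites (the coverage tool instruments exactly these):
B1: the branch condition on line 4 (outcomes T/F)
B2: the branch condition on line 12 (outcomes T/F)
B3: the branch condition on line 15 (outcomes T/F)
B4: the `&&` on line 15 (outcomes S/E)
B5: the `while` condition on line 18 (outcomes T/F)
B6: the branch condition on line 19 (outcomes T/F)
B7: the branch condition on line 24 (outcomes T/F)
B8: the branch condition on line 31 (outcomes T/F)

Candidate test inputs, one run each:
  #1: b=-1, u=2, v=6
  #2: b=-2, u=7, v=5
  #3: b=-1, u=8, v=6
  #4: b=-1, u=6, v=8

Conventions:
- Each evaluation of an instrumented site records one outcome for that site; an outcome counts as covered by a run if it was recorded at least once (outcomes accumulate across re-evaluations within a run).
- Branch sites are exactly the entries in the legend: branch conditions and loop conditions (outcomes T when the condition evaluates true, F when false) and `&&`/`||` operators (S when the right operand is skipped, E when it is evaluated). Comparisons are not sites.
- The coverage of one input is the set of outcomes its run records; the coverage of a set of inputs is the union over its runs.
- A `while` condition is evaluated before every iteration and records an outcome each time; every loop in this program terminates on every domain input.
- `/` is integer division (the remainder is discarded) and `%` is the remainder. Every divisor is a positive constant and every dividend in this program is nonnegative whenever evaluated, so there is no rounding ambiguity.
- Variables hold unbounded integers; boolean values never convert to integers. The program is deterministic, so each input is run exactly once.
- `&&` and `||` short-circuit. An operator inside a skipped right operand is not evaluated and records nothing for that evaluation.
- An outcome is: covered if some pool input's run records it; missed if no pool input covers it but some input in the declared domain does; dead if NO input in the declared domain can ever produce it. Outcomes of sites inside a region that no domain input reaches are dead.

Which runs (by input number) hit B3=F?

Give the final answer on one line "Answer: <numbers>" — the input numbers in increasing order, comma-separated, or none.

input #1 (b=-1, u=2, v=6): misses B3=F
input #2 (b=-2, u=7, v=5): misses B3=F
input #3 (b=-1, u=8, v=6): misses B3=F
input #4 (b=-1, u=6, v=8): covers B3=F

Answer: 4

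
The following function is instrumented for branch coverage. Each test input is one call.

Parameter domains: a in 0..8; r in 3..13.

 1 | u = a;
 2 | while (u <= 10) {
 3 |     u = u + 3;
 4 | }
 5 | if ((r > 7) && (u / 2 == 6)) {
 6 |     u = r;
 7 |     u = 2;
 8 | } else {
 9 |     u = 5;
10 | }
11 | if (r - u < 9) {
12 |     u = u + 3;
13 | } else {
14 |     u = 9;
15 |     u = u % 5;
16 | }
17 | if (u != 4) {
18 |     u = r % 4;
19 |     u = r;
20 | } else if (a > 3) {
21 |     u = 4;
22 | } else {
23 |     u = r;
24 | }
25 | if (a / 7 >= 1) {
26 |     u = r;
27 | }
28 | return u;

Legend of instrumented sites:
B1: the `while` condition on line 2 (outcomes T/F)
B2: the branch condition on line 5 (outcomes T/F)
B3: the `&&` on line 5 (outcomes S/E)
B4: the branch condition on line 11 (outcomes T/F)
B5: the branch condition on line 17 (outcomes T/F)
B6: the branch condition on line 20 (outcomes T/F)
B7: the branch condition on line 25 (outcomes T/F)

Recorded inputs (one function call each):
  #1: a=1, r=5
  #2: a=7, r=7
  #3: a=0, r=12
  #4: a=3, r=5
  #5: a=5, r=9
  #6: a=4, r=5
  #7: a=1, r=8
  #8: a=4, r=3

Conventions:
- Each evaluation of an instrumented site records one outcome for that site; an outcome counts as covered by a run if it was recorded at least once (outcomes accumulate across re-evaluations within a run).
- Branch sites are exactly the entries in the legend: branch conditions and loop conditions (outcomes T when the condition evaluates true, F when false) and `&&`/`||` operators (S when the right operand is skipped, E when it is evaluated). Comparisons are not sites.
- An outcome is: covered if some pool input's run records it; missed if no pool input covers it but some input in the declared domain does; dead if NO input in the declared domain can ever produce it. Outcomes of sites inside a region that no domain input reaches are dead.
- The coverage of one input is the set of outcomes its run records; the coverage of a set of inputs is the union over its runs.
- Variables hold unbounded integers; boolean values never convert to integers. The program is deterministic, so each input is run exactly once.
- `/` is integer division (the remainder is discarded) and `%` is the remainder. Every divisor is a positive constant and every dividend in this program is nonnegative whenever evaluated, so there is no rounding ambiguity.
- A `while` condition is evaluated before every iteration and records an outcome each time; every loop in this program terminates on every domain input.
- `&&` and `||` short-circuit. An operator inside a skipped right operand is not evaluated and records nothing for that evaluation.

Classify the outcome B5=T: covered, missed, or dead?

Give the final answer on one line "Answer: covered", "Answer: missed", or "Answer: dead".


B5=T is recorded by pool input(s) 1, 2, 4, 5, 6, 7, 8 -> covered
Answer: covered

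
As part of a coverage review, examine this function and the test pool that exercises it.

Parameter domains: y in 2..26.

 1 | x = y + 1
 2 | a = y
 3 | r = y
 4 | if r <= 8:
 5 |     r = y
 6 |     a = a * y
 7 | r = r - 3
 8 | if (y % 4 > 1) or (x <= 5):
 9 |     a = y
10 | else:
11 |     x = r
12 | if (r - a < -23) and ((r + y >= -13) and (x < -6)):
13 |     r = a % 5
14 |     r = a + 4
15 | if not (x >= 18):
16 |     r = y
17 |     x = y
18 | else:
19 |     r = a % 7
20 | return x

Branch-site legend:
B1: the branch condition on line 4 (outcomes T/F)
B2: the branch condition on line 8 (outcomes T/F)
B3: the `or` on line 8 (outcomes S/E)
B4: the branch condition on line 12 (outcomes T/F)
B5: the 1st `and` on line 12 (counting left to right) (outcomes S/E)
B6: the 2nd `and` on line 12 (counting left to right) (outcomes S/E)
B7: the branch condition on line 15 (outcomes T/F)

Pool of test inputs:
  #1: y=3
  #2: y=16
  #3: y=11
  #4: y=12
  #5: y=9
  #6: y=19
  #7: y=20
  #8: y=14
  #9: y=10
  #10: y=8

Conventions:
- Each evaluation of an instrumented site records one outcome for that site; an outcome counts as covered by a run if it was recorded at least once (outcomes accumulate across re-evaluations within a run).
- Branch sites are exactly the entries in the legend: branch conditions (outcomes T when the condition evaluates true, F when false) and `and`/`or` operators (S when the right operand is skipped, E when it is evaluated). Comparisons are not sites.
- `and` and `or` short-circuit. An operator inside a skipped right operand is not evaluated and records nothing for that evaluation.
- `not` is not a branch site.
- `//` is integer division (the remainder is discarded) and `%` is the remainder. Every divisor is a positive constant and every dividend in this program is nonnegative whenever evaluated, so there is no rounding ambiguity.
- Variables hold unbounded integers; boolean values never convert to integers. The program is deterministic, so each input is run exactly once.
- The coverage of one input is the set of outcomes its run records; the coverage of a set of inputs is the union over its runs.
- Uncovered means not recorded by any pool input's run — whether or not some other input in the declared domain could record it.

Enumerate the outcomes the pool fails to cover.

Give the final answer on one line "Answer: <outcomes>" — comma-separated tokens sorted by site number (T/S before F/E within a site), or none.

test 1 (y=3) fires B1->T, B3->S, B2->T, B5->S, B4->F, B7->T; hits B1=T, B2=T, B3=S, B4=F, B5=S, B7=T
test 2 (y=16) fires B1->F, B3->E, B2->F, B5->S, B4->F, B7->T; hits B1=F, B2=F, B3=E, B4=F, B5=S, B7=T
test 3 (y=11) fires B1->F, B3->S, B2->T, B5->S, B4->F, B7->T; hits B1=F, B2=T, B3=S, B4=F, B5=S, B7=T
test 4 (y=12) fires B1->F, B3->E, B2->F, B5->S, B4->F, B7->T; hits B1=F, B2=F, B3=E, B4=F, B5=S, B7=T
test 5 (y=9) fires B1->F, B3->E, B2->F, B5->S, B4->F, B7->T; hits B1=F, B2=F, B3=E, B4=F, B5=S, B7=T
test 6 (y=19) fires B1->F, B3->S, B2->T, B5->S, B4->F, B7->F; hits B1=F, B2=T, B3=S, B4=F, B5=S, B7=F
test 7 (y=20) fires B1->F, B3->E, B2->F, B5->S, B4->F, B7->T; hits B1=F, B2=F, B3=E, B4=F, B5=S, B7=T
test 8 (y=14) fires B1->F, B3->S, B2->T, B5->S, B4->F, B7->T; hits B1=F, B2=T, B3=S, B4=F, B5=S, B7=T
test 9 (y=10) fires B1->F, B3->S, B2->T, B5->S, B4->F, B7->T; hits B1=F, B2=T, B3=S, B4=F, B5=S, B7=T
test 10 (y=8) fires B1->T, B3->E, B2->F, B5->E, B6->E, B4->F, B7->T; hits B1=T, B2=F, B3=E, B4=F, B5=E, B6=E, B7=T
union over the pool: B1=T, B1=F, B2=T, B2=F, B3=S, B3=E, B4=F, B5=S, B5=E, B6=E, B7=T, B7=F
uncovered (2 of 14): B4=T, B6=S

Answer: B4=T, B6=S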